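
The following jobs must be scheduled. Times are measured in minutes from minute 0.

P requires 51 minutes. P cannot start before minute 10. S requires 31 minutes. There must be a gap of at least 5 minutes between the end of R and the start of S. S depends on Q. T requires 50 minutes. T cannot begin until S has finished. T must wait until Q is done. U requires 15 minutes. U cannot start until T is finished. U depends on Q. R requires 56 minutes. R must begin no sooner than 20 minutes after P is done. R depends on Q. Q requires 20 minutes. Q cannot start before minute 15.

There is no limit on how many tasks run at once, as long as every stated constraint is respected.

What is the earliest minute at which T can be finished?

Q cannot begin until its own release at minute 15. It runs from minute 15 to 15 + 20 = minute 35.
P waits on its own release at minute 10, so it starts at minute 10 and finishes at 10 + 51 = minute 61.
R cannot start until P (finishes minute 61, plus 20-minute gap → minute 81); Q (finishes minute 35). The controlling bound is minute 81, so R finishes at 81 + 56 = minute 137.
For S: R (finishes minute 137, plus 5-minute gap → minute 142); Q (finishes minute 35). Taking the maximum gives a start of minute 142, and it finishes at 142 + 31 = minute 173.
T needs all of S (finishes minute 173); Q (finishes minute 35). That puts its earliest start at minute 173; it finishes at 173 + 50 = minute 223.

223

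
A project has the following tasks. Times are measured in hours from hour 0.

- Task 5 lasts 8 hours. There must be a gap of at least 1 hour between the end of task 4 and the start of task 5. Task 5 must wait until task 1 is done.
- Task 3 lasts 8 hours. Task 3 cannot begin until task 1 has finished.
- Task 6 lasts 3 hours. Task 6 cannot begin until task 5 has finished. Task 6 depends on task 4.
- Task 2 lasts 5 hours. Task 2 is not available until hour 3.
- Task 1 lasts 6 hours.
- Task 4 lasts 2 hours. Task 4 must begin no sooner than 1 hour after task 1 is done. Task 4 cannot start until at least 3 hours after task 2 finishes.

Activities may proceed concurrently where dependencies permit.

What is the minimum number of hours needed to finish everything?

Task 2 cannot begin until its own release at hour 3. It runs from hour 3 to 3 + 5 = hour 8.
Task 1 can start immediately at hour 0; it finishes at hour 6.
Task 4 has to wait for task 1 (finishes hour 6, plus 1-hour gap → hour 7); task 2 (finishes hour 8, plus 3-hour gap → hour 11). The latest of these is hour 11, so task 4 runs hour 11 to 11 + 2 = hour 13.
For task 5: task 4 (finishes hour 13, plus 1-hour gap → hour 14); task 1 (finishes hour 6). Taking the maximum gives a start of hour 14, and it finishes at 14 + 8 = hour 22.
Task 6 cannot start until task 5 (finishes hour 22); task 4 (finishes hour 13). The controlling bound is hour 22, so task 6 finishes at 22 + 3 = hour 25.
Task 3 cannot begin until task 1 (finishes hour 6). It runs from hour 6 to 6 + 8 = hour 14.
All tasks are finished once the last one completes. Finish times: Task 1 at 6, Task 2 at 8, Task 3 at 14, Task 4 at 13, Task 5 at 22, Task 6 at 25. The latest is hour 25.

25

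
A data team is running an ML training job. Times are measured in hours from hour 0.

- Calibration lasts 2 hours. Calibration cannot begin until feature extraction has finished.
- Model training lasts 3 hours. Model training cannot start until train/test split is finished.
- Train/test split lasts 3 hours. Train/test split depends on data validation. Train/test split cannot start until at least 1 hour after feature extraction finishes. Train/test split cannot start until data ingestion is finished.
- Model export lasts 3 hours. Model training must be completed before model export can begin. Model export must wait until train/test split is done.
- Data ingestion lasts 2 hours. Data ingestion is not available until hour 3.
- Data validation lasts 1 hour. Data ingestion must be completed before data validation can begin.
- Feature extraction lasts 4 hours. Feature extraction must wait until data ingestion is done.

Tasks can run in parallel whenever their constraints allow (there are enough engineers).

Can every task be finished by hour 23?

Yes

After its own release at hour 3, data ingestion can start at hour 3 and finishes at hour 5.
Feature extraction waits on data ingestion (finishes hour 5), so it starts at hour 5 and finishes at 5 + 4 = hour 9.
After feature extraction (finishes hour 9), calibration can start at hour 9 and finishes at hour 11.
Data validation waits on data ingestion (finishes hour 5), so it starts at hour 5 and finishes at 5 + 1 = hour 6.
Train/test split needs all of data validation (finishes hour 6); feature extraction (finishes hour 9, plus 1-hour gap → hour 10); data ingestion (finishes hour 5). That puts its earliest start at hour 10; it finishes at 10 + 3 = hour 13.
Model training cannot begin until train/test split (finishes hour 13). It runs from hour 13 to 13 + 3 = hour 16.
For model export: model training (finishes hour 16); train/test split (finishes hour 13). Taking the maximum gives a start of hour 16, and it finishes at 16 + 3 = hour 19.
Every task is finished by hour 19, which is no later than the deadline of 23, so the schedule is feasible.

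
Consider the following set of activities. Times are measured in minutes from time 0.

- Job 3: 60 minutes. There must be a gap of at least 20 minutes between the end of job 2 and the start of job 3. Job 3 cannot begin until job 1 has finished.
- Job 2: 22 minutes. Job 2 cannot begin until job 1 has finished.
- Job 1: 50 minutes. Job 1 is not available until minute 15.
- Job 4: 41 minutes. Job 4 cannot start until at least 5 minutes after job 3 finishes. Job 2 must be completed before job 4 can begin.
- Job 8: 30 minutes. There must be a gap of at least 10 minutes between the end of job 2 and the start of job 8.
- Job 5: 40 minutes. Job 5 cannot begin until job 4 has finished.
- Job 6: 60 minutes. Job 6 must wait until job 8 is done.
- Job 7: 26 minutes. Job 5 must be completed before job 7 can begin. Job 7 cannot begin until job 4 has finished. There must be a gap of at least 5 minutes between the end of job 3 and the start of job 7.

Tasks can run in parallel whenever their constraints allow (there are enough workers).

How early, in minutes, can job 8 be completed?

Job 1 cannot begin until its own release at minute 15. It runs from minute 15 to 15 + 50 = minute 65.
After job 1 (finishes minute 65), job 2 can start at minute 65 and finishes at minute 87.
Job 8 waits on job 2 (finishes minute 87, plus 10-minute gap → minute 97), so it starts at minute 97 and finishes at 97 + 30 = minute 127.

127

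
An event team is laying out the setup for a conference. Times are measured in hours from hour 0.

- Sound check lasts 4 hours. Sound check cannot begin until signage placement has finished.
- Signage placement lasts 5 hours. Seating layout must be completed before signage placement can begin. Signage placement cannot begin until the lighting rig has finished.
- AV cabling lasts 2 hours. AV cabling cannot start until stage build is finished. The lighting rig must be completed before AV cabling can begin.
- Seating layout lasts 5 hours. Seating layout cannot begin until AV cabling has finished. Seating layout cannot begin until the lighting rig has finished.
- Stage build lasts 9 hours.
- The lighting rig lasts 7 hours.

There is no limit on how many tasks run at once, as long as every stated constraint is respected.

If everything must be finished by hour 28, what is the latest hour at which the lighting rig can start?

5

To finish by hour 28, sound check (duration 4) must start no later than hour 24.
Since sound check (must start by hour 24) depends on it, signage placement must finish by hour 24. Backing off its 5-hour duration gives a latest start of hour 19.
Seating layout has to be done before signage placement (must start by hour 19). That means finishing by hour 19, i.e. starting by 19 − 5 = hour 14.
AV cabling feeds into seating layout (must start by hour 14); so AV cabling must finish by hour 14 and therefore start by hour 12.
For the lighting rig: AV cabling (must start by hour 12); seating layout (must start by hour 14); signage placement (must start by hour 19). The most restrictive is hour 12; with a 7-hour duration, the lighting rig must start by hour 5.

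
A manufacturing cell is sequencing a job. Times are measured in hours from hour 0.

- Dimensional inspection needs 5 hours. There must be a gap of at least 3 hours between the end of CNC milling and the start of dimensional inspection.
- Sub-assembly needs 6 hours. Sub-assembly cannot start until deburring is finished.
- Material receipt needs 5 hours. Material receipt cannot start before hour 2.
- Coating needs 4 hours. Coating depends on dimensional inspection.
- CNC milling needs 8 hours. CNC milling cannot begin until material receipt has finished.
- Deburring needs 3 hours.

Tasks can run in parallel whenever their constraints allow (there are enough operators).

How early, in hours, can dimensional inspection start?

Material receipt waits on its own release at hour 2, so it starts at hour 2 and finishes at 2 + 5 = hour 7.
CNC milling cannot begin until material receipt (finishes hour 7). It runs from hour 7 to 7 + 8 = hour 15.
Dimensional inspection waits on CNC milling (finishes hour 15, plus 3-hour gap → hour 18), so the earliest it can start is hour 18.

18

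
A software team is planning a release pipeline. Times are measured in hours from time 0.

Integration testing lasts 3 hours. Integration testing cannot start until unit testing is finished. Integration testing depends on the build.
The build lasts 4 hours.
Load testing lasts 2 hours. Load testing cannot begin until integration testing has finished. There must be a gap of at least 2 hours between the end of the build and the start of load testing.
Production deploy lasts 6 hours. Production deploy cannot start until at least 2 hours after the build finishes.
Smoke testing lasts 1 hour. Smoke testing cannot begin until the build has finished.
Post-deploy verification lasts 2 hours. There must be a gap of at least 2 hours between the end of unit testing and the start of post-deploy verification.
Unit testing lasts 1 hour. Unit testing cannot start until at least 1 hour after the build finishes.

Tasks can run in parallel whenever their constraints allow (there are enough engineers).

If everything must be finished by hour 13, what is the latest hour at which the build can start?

1

To finish by hour 13, load testing (duration 2) must start no later than hour 11.
Since load testing (must start by hour 11) depends on it, integration testing must finish by hour 11. Backing off its 3-hour duration gives a latest start of hour 8.
To finish by hour 13, post-deploy verification (duration 2) must start no later than hour 11.
Unit testing has several dependents: integration testing (must start by hour 8); post-deploy verification (must start by hour 11, minus 2-hour gap → hour 9). The earliest of those limits is hour 8, so unit testing must start by 8 − 1 = hour 7.
Smoke testing must finish by hour 13; it takes 1 hour, so it must start by 13 − 1 = hour 12.
To finish by hour 13, production deploy (duration 6) must start no later than hour 7.
The build has several dependents: unit testing (must start by hour 7, minus 1-hour gap → hour 6); integration testing (must start by hour 8); smoke testing (must start by hour 12); load testing (must start by hour 11, minus 2-hour gap → hour 9); production deploy (must start by hour 7, minus 2-hour gap → hour 5). The earliest of those limits is hour 5, so the build must start by 5 − 4 = hour 1.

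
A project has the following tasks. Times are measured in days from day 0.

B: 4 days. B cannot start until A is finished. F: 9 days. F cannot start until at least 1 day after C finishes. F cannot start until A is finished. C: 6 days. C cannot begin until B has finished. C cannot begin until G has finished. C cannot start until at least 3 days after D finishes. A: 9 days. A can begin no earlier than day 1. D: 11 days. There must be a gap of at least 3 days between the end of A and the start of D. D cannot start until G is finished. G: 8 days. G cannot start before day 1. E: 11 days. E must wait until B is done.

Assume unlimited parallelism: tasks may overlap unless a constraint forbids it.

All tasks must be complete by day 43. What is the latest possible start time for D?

To finish by day 43, F (duration 9) must start no later than day 34.
C must finish before F (must start by day 34, minus 1-day gap → day 33). With a 6-day duration, C must start by 33 − 6 = day 27.
D feeds into C (must start by day 27, minus 3-day gap → day 24); so D must finish by day 24 and therefore start by day 13.

13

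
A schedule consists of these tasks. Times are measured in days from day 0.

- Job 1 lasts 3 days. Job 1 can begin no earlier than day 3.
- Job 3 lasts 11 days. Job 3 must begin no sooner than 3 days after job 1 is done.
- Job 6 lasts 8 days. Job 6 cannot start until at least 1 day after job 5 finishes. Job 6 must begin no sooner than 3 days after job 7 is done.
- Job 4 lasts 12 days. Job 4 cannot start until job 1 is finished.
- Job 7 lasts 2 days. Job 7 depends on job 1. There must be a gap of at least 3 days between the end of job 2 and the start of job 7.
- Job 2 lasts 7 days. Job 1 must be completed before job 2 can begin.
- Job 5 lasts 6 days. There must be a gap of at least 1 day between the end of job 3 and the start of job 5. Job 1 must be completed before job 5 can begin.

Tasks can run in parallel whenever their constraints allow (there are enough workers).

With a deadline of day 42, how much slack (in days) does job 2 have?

Job 1 waits on its own release at day 3, so it starts at day 3 and finishes at 3 + 3 = day 6.
Job 2 cannot begin until job 1 (finishes day 6). It runs from day 6 to 6 + 7 = day 13.

Working backward from the deadline:
Nothing follows job 6; the deadline of day 42 is its only limit. It must start by 42 − 8 = day 34.
Job 7 has to be done before job 6 (must start by day 34, minus 3-day gap → day 31). That means finishing by day 31, i.e. starting by 31 − 2 = day 29.
Since job 7 (must start by day 29, minus 3-day gap → day 26) depends on it, job 2 must finish by day 26. Backing off its 7-day duration gives a latest start of day 19.
So job 2 can start as early as day 6 and as late as day 19, giving 19 − 6 = 13 days of slack.

13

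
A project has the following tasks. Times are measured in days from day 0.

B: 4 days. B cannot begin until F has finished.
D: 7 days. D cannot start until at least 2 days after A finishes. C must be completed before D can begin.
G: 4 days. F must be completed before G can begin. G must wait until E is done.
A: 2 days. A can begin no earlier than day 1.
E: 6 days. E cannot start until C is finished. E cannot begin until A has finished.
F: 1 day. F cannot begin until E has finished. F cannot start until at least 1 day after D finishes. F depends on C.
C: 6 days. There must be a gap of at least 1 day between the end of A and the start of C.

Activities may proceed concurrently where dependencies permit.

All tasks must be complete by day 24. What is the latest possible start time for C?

5

To finish by day 24, B (duration 4) must start no later than day 20.
Nothing follows G; the deadline of day 24 is its only limit. It must start by 24 − 4 = day 20.
F has several dependents: B (must start by day 20); G (must start by day 20). The earliest of those limits is day 20, so F must start by 20 − 1 = day 19.
D feeds into F (must start by day 19, minus 1-day gap → day 18); so D must finish by day 18 and therefore start by day 11.
E must finish in time for F (must start by day 19); G (must start by day 20). The tightest is day 19, so E must start by 19 − 6 = day 13.
For C: D (must start by day 11); E (must start by day 13); F (must start by day 19). The most restrictive is day 11; with a 6-day duration, C must start by day 5.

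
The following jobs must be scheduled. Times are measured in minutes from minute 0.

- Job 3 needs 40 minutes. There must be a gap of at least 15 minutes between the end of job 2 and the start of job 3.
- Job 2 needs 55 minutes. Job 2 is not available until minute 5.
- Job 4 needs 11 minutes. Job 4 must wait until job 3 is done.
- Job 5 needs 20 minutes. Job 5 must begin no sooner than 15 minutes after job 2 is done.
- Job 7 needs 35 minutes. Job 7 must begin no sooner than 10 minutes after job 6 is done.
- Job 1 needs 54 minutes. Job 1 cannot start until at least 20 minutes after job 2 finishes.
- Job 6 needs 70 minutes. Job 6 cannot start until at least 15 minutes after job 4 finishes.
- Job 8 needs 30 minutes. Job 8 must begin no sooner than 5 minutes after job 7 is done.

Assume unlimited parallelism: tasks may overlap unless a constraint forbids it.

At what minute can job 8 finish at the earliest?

After its own release at minute 5, job 2 can start at minute 5 and finishes at minute 60.
Job 3 cannot begin until job 2 (finishes minute 60, plus 15-minute gap → minute 75). It runs from minute 75 to 75 + 40 = minute 115.
After job 3 (finishes minute 115), job 4 can start at minute 115 and finishes at minute 126.
After job 4 (finishes minute 126, plus 15-minute gap → minute 141), job 6 can start at minute 141 and finishes at minute 211.
After job 6 (finishes minute 211, plus 10-minute gap → minute 221), job 7 can start at minute 221 and finishes at minute 256.
After job 7 (finishes minute 256, plus 5-minute gap → minute 261), job 8 can start at minute 261 and finishes at minute 291.

291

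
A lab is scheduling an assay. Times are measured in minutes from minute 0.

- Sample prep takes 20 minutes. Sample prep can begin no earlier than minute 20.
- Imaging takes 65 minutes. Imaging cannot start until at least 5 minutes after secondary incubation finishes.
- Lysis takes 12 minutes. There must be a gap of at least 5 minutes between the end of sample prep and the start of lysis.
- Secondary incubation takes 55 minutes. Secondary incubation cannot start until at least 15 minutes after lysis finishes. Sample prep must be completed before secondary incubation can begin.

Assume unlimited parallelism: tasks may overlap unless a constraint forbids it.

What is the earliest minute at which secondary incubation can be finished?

Sample prep cannot begin until its own release at minute 20. It runs from minute 20 to 20 + 20 = minute 40.
Lysis waits on sample prep (finishes minute 40, plus 5-minute gap → minute 45), so it starts at minute 45 and finishes at 45 + 12 = minute 57.
Secondary incubation has to wait for lysis (finishes minute 57, plus 15-minute gap → minute 72); sample prep (finishes minute 40). The latest of these is minute 72, so secondary incubation runs minute 72 to 72 + 55 = minute 127.

127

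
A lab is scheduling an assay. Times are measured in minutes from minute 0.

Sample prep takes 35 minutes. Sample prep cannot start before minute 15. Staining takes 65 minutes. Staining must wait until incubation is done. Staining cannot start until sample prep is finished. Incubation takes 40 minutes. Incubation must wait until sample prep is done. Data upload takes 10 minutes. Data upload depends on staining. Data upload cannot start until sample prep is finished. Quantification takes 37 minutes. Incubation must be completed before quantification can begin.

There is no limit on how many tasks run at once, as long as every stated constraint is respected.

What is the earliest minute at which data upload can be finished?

165

Sample prep cannot begin until its own release at minute 15. It runs from minute 15 to 15 + 35 = minute 50.
After sample prep (finishes minute 50), incubation can start at minute 50 and finishes at minute 90.
Staining needs all of incubation (finishes minute 90); sample prep (finishes minute 50). That puts its earliest start at minute 90; it finishes at 90 + 65 = minute 155.
Data upload cannot start until staining (finishes minute 155); sample prep (finishes minute 50). The controlling bound is minute 155, so data upload finishes at 155 + 10 = minute 165.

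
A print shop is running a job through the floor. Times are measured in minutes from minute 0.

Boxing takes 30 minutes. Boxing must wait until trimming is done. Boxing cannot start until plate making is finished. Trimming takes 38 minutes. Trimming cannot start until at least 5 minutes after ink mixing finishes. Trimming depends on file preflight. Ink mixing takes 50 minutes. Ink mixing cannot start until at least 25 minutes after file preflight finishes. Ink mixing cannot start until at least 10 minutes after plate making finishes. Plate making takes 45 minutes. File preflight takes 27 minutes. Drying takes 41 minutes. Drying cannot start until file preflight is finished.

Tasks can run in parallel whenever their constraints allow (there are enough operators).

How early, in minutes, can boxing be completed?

Nothing blocks plate making, so it runs from minute 0 to minute 45.
File preflight can start immediately at minute 0; it finishes at minute 27.
Ink mixing has to wait for file preflight (finishes minute 27, plus 25-minute gap → minute 52); plate making (finishes minute 45, plus 10-minute gap → minute 55). The latest of these is minute 55, so ink mixing runs minute 55 to 55 + 50 = minute 105.
Trimming cannot start until ink mixing (finishes minute 105, plus 5-minute gap → minute 110); file preflight (finishes minute 27). The controlling bound is minute 110, so trimming finishes at 110 + 38 = minute 148.
Boxing has to wait for trimming (finishes minute 148); plate making (finishes minute 45). The latest of these is minute 148, so boxing runs minute 148 to 148 + 30 = minute 178.

178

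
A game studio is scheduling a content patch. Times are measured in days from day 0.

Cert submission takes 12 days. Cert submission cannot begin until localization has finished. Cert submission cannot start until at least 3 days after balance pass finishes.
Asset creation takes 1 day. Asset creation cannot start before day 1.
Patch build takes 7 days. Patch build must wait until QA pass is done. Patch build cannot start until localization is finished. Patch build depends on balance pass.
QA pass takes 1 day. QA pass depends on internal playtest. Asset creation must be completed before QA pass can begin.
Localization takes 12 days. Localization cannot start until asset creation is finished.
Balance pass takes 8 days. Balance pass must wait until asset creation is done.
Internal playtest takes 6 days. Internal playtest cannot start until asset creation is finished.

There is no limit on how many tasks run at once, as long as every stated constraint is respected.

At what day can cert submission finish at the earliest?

After its own release at day 1, asset creation can start at day 1 and finishes at day 2.
After asset creation (finishes day 2), localization can start at day 2 and finishes at day 14.
Balance pass waits on asset creation (finishes day 2), so it starts at day 2 and finishes at 2 + 8 = day 10.
Cert submission needs all of localization (finishes day 14); balance pass (finishes day 10, plus 3-day gap → day 13). That puts its earliest start at day 14; it finishes at 14 + 12 = day 26.

26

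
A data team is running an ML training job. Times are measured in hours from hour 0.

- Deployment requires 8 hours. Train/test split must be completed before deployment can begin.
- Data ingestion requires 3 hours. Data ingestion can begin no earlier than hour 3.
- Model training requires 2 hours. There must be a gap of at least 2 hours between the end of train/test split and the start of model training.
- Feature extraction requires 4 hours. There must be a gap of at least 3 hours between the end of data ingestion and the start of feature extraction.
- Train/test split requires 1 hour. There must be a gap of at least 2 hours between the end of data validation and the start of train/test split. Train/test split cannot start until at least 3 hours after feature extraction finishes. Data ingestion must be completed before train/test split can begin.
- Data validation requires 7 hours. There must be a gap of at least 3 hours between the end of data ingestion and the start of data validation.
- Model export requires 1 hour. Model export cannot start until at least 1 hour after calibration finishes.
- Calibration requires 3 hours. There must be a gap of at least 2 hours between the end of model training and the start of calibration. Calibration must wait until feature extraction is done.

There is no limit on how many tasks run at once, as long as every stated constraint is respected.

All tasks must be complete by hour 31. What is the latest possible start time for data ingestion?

4

Model export must finish by hour 31; it takes 1 hour, so it must start by 31 − 1 = hour 30.
Calibration feeds into model export (must start by hour 30, minus 1-hour gap → hour 29); so calibration must finish by hour 29 and therefore start by hour 26.
Model training must finish before calibration (must start by hour 26, minus 2-hour gap → hour 24). With a 2-hour duration, model training must start by 24 − 2 = hour 22.
Nothing follows deployment; the deadline of hour 31 is its only limit. It must start by 31 − 8 = hour 23.
For train/test split: model training (must start by hour 22, minus 2-hour gap → hour 20); deployment (must start by hour 23). The most restrictive is hour 20; with a 1-hour duration, train/test split must start by hour 19.
Data validation feeds into train/test split (must start by hour 19, minus 2-hour gap → hour 17); so data validation must finish by hour 17 and therefore start by hour 10.
For feature extraction: train/test split (must start by hour 19, minus 3-hour gap → hour 16); calibration (must start by hour 26). The most restrictive is hour 16; with a 4-hour duration, feature extraction must start by hour 12.
Data ingestion feeds data validation (must start by hour 10, minus 3-hour gap → hour 7); feature extraction (must start by hour 12, minus 3-hour gap → hour 9); train/test split (must start by hour 19). Taking the minimum, data ingestion must finish by hour 7 and start by 7 − 3 = hour 4.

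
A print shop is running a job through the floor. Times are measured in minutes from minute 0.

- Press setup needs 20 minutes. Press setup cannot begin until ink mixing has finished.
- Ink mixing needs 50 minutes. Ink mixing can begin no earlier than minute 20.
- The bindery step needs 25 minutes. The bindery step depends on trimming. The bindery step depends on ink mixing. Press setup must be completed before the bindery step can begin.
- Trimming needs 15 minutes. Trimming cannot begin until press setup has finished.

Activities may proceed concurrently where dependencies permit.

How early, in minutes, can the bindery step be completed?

130

After its own release at minute 20, ink mixing can start at minute 20 and finishes at minute 70.
Press setup waits on ink mixing (finishes minute 70), so it starts at minute 70 and finishes at 70 + 20 = minute 90.
Trimming cannot begin until press setup (finishes minute 90). It runs from minute 90 to 90 + 15 = minute 105.
The bindery step cannot start until trimming (finishes minute 105); ink mixing (finishes minute 70); press setup (finishes minute 90). The controlling bound is minute 105, so the bindery step finishes at 105 + 25 = minute 130.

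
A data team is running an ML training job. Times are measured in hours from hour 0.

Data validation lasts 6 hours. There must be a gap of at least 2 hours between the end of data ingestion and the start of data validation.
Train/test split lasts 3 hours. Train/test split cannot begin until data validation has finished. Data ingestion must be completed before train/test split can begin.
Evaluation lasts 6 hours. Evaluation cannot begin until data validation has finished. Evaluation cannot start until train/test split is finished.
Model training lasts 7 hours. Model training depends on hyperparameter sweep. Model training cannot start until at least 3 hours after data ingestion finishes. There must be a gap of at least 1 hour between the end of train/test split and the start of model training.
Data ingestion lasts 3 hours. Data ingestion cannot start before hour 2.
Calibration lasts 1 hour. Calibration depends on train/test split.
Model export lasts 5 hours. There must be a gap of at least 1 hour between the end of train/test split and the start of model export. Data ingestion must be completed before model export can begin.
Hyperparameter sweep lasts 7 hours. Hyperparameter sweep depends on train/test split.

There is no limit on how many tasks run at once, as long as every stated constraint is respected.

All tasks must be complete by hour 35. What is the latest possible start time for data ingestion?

7

Model training must finish by hour 35; it takes 7 hours, so it must start by 35 − 7 = hour 28.
Hyperparameter sweep must finish before model training (must start by hour 28). With a 7-hour duration, hyperparameter sweep must start by 28 − 7 = hour 21.
To finish by hour 35, evaluation (duration 6) must start no later than hour 29.
Calibration has no dependents, so it just needs to finish by hour 35. Starting by 35 − 1 = hour 34 achieves that.
Nothing follows model export; the deadline of hour 35 is its only limit. It must start by 35 − 5 = hour 30.
Train/test split feeds hyperparameter sweep (must start by hour 21); model training (must start by hour 28, minus 1-hour gap → hour 27); evaluation (must start by hour 29); calibration (must start by hour 34); model export (must start by hour 30, minus 1-hour gap → hour 29). Taking the minimum, train/test split must finish by hour 21 and start by 21 − 3 = hour 18.
Data validation has several dependents: train/test split (must start by hour 18); evaluation (must start by hour 29). The earliest of those limits is hour 18, so data validation must start by 18 − 6 = hour 12.
Data ingestion has several dependents: data validation (must start by hour 12, minus 2-hour gap → hour 10); train/test split (must start by hour 18); model training (must start by hour 28, minus 3-hour gap → hour 25); model export (must start by hour 30). The earliest of those limits is hour 10, so data ingestion must start by 10 − 3 = hour 7.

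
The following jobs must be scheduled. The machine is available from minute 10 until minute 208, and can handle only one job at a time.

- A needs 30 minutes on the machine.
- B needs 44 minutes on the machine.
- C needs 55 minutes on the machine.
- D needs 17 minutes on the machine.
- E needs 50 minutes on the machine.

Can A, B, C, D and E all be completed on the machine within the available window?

Yes

The machine window is 208 − 10 = 198 minutes.
Running back to back, the jobs need 30 + 44 + 55 + 17 + 50 = 196 minutes on the machine.
Since 196 ≤ 198, they fit within the window.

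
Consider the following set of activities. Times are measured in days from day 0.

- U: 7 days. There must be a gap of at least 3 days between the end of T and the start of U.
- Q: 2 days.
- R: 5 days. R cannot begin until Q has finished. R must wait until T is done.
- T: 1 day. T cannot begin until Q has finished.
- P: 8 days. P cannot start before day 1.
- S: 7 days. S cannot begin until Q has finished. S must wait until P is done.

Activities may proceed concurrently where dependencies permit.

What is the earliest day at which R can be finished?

Q can start immediately at day 0; it finishes at day 2.
After Q (finishes day 2), T can start at day 2 and finishes at day 3.
For R: Q (finishes day 2); T (finishes day 3). Taking the maximum gives a start of day 3, and it finishes at 3 + 5 = day 8.

8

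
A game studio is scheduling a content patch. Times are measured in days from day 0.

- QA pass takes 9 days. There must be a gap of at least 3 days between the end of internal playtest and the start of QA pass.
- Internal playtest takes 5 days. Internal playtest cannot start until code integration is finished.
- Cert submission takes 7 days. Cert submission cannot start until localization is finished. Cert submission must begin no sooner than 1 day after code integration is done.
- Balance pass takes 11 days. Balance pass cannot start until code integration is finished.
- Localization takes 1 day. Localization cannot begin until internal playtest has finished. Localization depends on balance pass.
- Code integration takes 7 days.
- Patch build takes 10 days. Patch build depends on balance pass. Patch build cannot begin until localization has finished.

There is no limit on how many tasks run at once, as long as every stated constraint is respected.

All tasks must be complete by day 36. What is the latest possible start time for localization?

Nothing follows cert submission; the deadline of day 36 is its only limit. It must start by 36 − 7 = day 29.
Patch build has no dependents, so it just needs to finish by day 36. Starting by 36 − 10 = day 26 achieves that.
Localization must finish in time for cert submission (must start by day 29); patch build (must start by day 26). The tightest is day 26, so localization must start by 26 − 1 = day 25.

25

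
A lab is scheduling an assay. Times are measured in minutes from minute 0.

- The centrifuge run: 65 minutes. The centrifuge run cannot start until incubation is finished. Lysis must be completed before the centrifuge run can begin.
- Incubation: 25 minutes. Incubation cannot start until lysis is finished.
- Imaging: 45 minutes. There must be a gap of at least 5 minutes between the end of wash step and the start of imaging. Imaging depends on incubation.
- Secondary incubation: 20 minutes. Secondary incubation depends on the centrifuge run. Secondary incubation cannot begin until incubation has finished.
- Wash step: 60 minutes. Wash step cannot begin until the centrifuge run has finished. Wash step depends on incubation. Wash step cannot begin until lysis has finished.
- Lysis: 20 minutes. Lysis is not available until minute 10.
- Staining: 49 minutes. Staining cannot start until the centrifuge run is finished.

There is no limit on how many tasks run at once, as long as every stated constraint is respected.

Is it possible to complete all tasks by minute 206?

After its own release at minute 10, lysis can start at minute 10 and finishes at minute 30.
Incubation waits on lysis (finishes minute 30), so it starts at minute 30 and finishes at 30 + 25 = minute 55.
For the centrifuge run: incubation (finishes minute 55); lysis (finishes minute 30). Taking the maximum gives a start of minute 55, and it finishes at 55 + 65 = minute 120.
Secondary incubation needs all of the centrifuge run (finishes minute 120); incubation (finishes minute 55). That puts its earliest start at minute 120; it finishes at 120 + 20 = minute 140.
Staining waits on the centrifuge run (finishes minute 120), so it starts at minute 120 and finishes at 120 + 49 = minute 169.
Wash step has to wait for the centrifuge run (finishes minute 120); incubation (finishes minute 55); lysis (finishes minute 30). The latest of these is minute 120, so wash step runs minute 120 to 120 + 60 = minute 180.
Imaging needs all of wash step (finishes minute 180, plus 5-minute gap → minute 185); incubation (finishes minute 55). That puts its earliest start at minute 185; it finishes at 185 + 45 = minute 230.
The earliest everything can be done is minute 230, which is after the deadline of 206, so it is not possible.

No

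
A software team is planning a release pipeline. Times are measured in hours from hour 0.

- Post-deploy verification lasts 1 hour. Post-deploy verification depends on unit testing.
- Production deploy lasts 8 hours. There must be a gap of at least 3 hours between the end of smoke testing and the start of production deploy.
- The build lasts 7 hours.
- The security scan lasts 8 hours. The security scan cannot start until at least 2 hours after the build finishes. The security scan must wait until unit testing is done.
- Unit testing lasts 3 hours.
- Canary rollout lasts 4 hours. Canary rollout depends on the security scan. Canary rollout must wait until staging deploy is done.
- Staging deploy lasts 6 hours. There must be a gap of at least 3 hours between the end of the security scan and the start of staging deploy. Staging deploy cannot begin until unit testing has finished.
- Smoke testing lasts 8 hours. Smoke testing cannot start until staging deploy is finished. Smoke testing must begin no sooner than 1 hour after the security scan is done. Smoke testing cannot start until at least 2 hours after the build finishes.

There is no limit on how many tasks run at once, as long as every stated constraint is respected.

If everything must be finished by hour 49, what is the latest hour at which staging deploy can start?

Production deploy has no dependents, so it just needs to finish by hour 49. Starting by 49 − 8 = hour 41 achieves that.
Smoke testing feeds into production deploy (must start by hour 41, minus 3-hour gap → hour 38); so smoke testing must finish by hour 38 and therefore start by hour 30.
To finish by hour 49, canary rollout (duration 4) must start no later than hour 45.
Staging deploy has several dependents: smoke testing (must start by hour 30); canary rollout (must start by hour 45). The earliest of those limits is hour 30, so staging deploy must start by 30 − 6 = hour 24.

24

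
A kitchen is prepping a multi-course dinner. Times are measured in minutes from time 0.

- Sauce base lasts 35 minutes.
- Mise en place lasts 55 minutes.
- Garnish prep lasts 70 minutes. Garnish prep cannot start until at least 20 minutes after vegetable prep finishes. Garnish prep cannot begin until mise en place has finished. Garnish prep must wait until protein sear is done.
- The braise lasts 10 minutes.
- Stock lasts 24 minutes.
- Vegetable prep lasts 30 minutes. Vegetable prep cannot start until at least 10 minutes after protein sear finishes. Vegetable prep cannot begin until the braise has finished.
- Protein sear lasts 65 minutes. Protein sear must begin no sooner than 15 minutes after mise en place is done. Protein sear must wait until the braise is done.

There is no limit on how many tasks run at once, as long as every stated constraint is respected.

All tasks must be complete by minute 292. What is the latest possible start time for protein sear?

97

Garnish prep must finish by minute 292; it takes 70 minutes, so it must start by 292 − 70 = minute 222.
Since garnish prep (must start by minute 222, minus 20-minute gap → minute 202) depends on it, vegetable prep must finish by minute 202. Backing off its 30-minute duration gives a latest start of minute 172.
For protein sear: vegetable prep (must start by minute 172, minus 10-minute gap → minute 162); garnish prep (must start by minute 222). The most restrictive is minute 162; with a 65-minute duration, protein sear must start by minute 97.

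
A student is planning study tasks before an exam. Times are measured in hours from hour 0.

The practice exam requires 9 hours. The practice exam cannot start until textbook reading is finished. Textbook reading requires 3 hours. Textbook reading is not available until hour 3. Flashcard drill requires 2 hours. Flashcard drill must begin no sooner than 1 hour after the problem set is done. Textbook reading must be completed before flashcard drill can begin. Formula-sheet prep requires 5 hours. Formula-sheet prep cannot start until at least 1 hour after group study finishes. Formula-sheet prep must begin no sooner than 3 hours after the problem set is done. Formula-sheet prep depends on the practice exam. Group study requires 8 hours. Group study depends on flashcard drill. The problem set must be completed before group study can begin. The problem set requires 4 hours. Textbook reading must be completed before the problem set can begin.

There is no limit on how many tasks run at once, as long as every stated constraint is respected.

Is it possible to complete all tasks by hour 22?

No

Textbook reading waits on its own release at hour 3, so it starts at hour 3 and finishes at 3 + 3 = hour 6.
The practice exam cannot begin until textbook reading (finishes hour 6). It runs from hour 6 to 6 + 9 = hour 15.
The problem set waits on textbook reading (finishes hour 6), so it starts at hour 6 and finishes at 6 + 4 = hour 10.
Flashcard drill cannot start until the problem set (finishes hour 10, plus 1-hour gap → hour 11); textbook reading (finishes hour 6). The controlling bound is hour 11, so flashcard drill finishes at 11 + 2 = hour 13.
Group study has to wait for flashcard drill (finishes hour 13); the problem set (finishes hour 10). The latest of these is hour 13, so group study runs hour 13 to 13 + 8 = hour 21.
Formula-sheet prep cannot start until group study (finishes hour 21, plus 1-hour gap → hour 22); the problem set (finishes hour 10, plus 3-hour gap → hour 13); the practice exam (finishes hour 15). The controlling bound is hour 22, so formula-sheet prep finishes at 22 + 5 = hour 27.
The earliest everything can be done is hour 27, which is after the deadline of 22, so it is not possible.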